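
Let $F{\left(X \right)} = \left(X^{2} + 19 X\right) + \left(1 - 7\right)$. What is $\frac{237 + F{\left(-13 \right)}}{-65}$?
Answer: $- \frac{153}{65} \approx -2.3538$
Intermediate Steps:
$F{\left(X \right)} = -6 + X^{2} + 19 X$ ($F{\left(X \right)} = \left(X^{2} + 19 X\right) + \left(1 - 7\right) = \left(X^{2} + 19 X\right) - 6 = -6 + X^{2} + 19 X$)
$\frac{237 + F{\left(-13 \right)}}{-65} = \frac{237 + \left(-6 + \left(-13\right)^{2} + 19 \left(-13\right)\right)}{-65} = - \frac{237 - 84}{65} = \left(- \frac{1}{65}\right) 153 = - \frac{153}{65}$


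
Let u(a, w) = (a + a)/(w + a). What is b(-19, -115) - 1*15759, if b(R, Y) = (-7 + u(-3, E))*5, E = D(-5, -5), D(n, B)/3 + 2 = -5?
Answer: -63171/4 ≈ -15793.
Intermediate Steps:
D(n, B) = -21 (D(n, B) = -6 + 3*(-5) = -6 - 15 = -21)
E = -21
u(a, w) = 2*a/(a + w) (u(a, w) = (2*a)/(a + w) = 2*a/(a + w))
b(R, Y) = -135/4 (b(R, Y) = (-7 + 2*(-3)/(-3 - 21))*5 = (-7 + 2*(-3)/(-24))*5 = (-7 + 2*(-3)*(-1/24))*5 = (-7 + ¼)*5 = -27/4*5 = -135/4)
b(-19, -115) - 1*15759 = -135/4 - 1*15759 = -135/4 - 15759 = -63171/4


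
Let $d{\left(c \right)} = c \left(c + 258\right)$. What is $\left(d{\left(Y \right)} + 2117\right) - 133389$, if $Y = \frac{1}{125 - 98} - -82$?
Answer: $- \frac{75361373}{729} \approx -1.0338 \cdot 10^{5}$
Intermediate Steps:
$Y = \frac{2215}{27}$ ($Y = \frac{1}{27} + 82 = \frac{2215}{27} \approx 82.037$)
$d{\left(c \right)} = c \left(258 + c\right)$
$\left(d{\left(Y \right)} + 2117\right) - 133389 = \left(\frac{2215 \left(258 + \frac{2215}{27}\right)}{27} + 2117\right) - 133389 = \left(\frac{2215}{27} \cdot \frac{9181}{27} + 2117\right) - 133389 = \left(\frac{20335915}{729} + 2117\right) - 133389 = \frac{21879208}{729} - 133389 = - \frac{75361373}{729}$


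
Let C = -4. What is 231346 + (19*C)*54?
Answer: 227242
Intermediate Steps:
231346 + (19*C)*54 = 231346 + (19*(-4))*54 = 231346 - 76*54 = 231346 - 4104 = 227242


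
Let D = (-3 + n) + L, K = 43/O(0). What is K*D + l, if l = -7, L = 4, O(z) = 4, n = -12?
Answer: -501/4 ≈ -125.25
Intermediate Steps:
K = 43/4 ≈ 10.750
D = -11 (D = (-3 - 12) + 4 = -15 + 4 = -11)
K*D + l = (43/4)*(-11) - 7 = -473/4 - 7 = -501/4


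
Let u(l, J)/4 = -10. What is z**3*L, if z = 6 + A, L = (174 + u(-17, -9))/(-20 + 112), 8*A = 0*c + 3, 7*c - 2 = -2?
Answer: 8887617/23552 ≈ 377.36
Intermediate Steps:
c = 0 (c = 2/7 + (1/7)*(-2) = 2/7 - 2/7 = 0)
u(l, J) = -40 (u(l, J) = 4*(-10) = -40)
A = 3/8 (A = (0*0 + 3)/8 = (0 + 3)/8 = (1/8)*3 = 3/8 ≈ 0.37500)
L = 67/46 (L = (174 - 40)/(-20 + 112) = 134/92 = 134*(1/92) = 67/46 ≈ 1.4565)
z = 51/8 (z = 6 + 3/8 = 51/8 ≈ 6.3750)
z**3*L = (51/8)**3*(67/46) = (132651/512)*(67/46) = 8887617/23552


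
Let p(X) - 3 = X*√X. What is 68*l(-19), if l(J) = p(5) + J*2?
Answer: -2380 + 340*√5 ≈ -1619.7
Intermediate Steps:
p(X) = 3 + X^(3/2) (p(X) = 3 + X*√X = 3 + X^(3/2))
l(J) = 3 + 2*J + 5*√5 (l(J) = (3 + 5^(3/2)) + J*2 = (3 + 5*√5) + 2*J = 3 + 2*J + 5*√5)
68*l(-19) = 68*(3 + 2*(-19) + 5*√5) = 68*(3 - 38 + 5*√5) = 68*(-35 + 5*√5) = -2380 + 340*√5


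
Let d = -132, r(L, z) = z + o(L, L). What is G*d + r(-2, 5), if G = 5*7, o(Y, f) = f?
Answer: -4617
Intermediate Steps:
r(L, z) = L + z (r(L, z) = z + L = L + z)
G = 35
G*d + r(-2, 5) = 35*(-132) + (-2 + 5) = -4620 + 3 = -4617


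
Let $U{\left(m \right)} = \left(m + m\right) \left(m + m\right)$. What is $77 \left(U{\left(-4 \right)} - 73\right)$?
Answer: $-693$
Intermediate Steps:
$U{\left(m \right)} = 4 m^{2}$ ($U{\left(m \right)} = 2 m 2 m = 4 m^{2}$)
$77 \left(U{\left(-4 \right)} - 73\right) = 77 \left(4 \left(-4\right)^{2} - 73\right) = 77 \left(4 \cdot 16 - 73\right) = 77 \left(64 - 73\right) = 77 \left(-9\right) = -693$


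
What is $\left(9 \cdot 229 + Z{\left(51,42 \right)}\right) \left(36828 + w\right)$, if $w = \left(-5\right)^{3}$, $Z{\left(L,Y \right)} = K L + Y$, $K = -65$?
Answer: $-44484036$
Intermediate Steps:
$Z{\left(L,Y \right)} = Y - 65 L$ ($Z{\left(L,Y \right)} = - 65 L + Y = Y - 65 L$)
$w = -125$
$\left(9 \cdot 229 + Z{\left(51,42 \right)}\right) \left(36828 + w\right) = \left(9 \cdot 229 + \left(42 - 3315\right)\right) \left(36828 - 125\right) = \left(2061 + \left(42 - 3315\right)\right) 36703 = \left(2061 - 3273\right) 36703 = \left(-1212\right) 36703 = -44484036$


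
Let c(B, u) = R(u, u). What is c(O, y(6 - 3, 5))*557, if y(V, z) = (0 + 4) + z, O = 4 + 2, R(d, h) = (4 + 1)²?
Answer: 13925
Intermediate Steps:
R(d, h) = 25 (R(d, h) = 5² = 25)
O = 6
y(V, z) = 4 + z
c(B, u) = 25
c(O, y(6 - 3, 5))*557 = 25*557 = 13925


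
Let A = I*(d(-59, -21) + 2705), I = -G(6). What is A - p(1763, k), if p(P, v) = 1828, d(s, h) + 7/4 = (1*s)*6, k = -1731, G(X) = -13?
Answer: 114849/4 ≈ 28712.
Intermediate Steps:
d(s, h) = -7/4 + 6*s (d(s, h) = -7/4 + (1*s)*6 = -7/4 + s*6 = -7/4 + 6*s)
I = 13 (I = -1*(-13) = 13)
A = 122161/4 (A = 13*((-7/4 + 6*(-59)) + 2705) = 13*((-7/4 - 354) + 2705) = 13*(-1423/4 + 2705) = 13*(9397/4) = 122161/4 ≈ 30540.)
A - p(1763, k) = 122161/4 - 1*1828 = 122161/4 - 1828 = 114849/4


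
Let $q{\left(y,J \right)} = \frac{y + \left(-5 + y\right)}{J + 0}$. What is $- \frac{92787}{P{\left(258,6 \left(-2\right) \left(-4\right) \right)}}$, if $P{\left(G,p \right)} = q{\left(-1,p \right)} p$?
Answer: $\frac{92787}{7} \approx 13255.0$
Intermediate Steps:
$q{\left(y,J \right)} = \frac{-5 + 2 y}{J}$
$P{\left(G,p \right)} = -7$ ($P{\left(G,p \right)} = \frac{-5 + 2 \left(-1\right)}{p} p = \frac{-5 - 2}{p} p = \frac{1}{p} \left(-7\right) p = - \frac{7}{p} p = -7$)
$- \frac{92787}{P{\left(258,6 \left(-2\right) \left(-4\right) \right)}} = - \frac{92787}{-7} = \left(-92787\right) \left(- \frac{1}{7}\right) = \frac{92787}{7}$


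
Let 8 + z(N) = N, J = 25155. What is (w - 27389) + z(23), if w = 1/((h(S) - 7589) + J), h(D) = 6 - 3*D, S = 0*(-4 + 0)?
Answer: -481015927/17572 ≈ -27374.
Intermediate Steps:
z(N) = -8 + N
S = 0 (S = 0*(-4) = 0)
w = 1/17572 (w = 1/(((6 - 3*0) - 7589) + 25155) = 1/(((6 + 0) - 7589) + 25155) = 1/((6 - 7589) + 25155) = 1/(-7583 + 25155) = 1/17572 ≈ 5.6909e-5)
(w - 27389) + z(23) = (1/17572 - 27389) + (-8 + 23) = -481279507/17572 + 15 = -481015927/17572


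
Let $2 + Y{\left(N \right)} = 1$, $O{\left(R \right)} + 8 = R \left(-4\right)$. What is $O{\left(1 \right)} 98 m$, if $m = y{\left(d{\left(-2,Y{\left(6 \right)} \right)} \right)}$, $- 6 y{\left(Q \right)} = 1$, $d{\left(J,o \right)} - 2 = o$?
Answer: $196$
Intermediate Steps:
$O{\left(R \right)} = -8 - 4 R$ ($O{\left(R \right)} = -8 + R \left(-4\right) = -8 - 4 R$)
$Y{\left(N \right)} = -1$ ($Y{\left(N \right)} = -2 + 1 = -1$)
$d{\left(J,o \right)} = 2 + o$
$y{\left(Q \right)} = - \frac{1}{6}$ ($y{\left(Q \right)} = \left(- \frac{1}{6}\right) 1 = - \frac{1}{6}$)
$m = - \frac{1}{6} \approx -0.16667$
$O{\left(1 \right)} 98 m = \left(-8 - 4\right) 98 \left(- \frac{1}{6}\right) = \left(-12\right) 98 \left(- \frac{1}{6}\right) = \left(-1176\right) \left(- \frac{1}{6}\right) = 196$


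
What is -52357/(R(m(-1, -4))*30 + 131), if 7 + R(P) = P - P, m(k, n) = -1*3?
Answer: 52357/79 ≈ 662.75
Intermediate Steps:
m(k, n) = -3
R(P) = -7 (R(P) = -7 + (P - P) = -7 + 0 = -7)
-52357/(R(m(-1, -4))*30 + 131) = -52357/(-7*30 + 131) = -52357/(-210 + 131) = -52357/(-79) = -52357*(-1/79) = 52357/79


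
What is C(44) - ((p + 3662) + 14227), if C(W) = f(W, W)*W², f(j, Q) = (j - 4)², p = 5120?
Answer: 3074591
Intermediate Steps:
f(j, Q) = (-4 + j)²
C(W) = W²*(-4 + W)² (C(W) = (-4 + W)²*W² = W²*(-4 + W)²)
C(44) - ((p + 3662) + 14227) = 44²*(-4 + 44)² - ((5120 + 3662) + 14227) = 1936*40² - (8782 + 14227) = 1936*1600 - 1*23009 = 3097600 - 23009 = 3074591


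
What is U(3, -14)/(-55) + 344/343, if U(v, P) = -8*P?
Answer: -19496/18865 ≈ -1.0334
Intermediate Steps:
U(3, -14)/(-55) + 344/343 = -8*(-14)/(-55) + 344/343 = 112*(-1/55) + 344*(1/343) = -112/55 + 344/343 = -19496/18865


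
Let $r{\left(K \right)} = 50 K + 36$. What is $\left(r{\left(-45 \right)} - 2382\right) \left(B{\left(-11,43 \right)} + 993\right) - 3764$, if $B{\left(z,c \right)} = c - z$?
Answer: $-4815776$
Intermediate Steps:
$r{\left(K \right)} = 36 + 50 K$
$\left(r{\left(-45 \right)} - 2382\right) \left(B{\left(-11,43 \right)} + 993\right) - 3764 = \left(\left(36 + 50 \left(-45\right)\right) - 2382\right) \left(\left(43 - -11\right) + 993\right) - 3764 = \left(\left(36 - 2250\right) - 2382\right) \left(\left(43 + 11\right) + 993\right) - 3764 = \left(-2214 - 2382\right) \left(54 + 993\right) - 3764 = \left(-4596\right) 1047 - 3764 = -4812012 - 3764 = -4815776$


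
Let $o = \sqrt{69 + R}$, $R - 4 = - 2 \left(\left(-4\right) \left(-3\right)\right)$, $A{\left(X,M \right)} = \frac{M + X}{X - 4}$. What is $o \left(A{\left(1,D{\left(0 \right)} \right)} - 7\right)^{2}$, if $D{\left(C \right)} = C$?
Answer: $\frac{3388}{9} \approx 376.44$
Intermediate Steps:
$A{\left(X,M \right)} = \frac{M + X}{-4 + X}$
$R = -20$ ($R = 4 - 2 \left(\left(-4\right) \left(-3\right)\right) = 4 - 24 = -20$)
$o = 7$ ($o = \sqrt{69 - 20} = \sqrt{49} = 7$)
$o \left(A{\left(1,D{\left(0 \right)} \right)} - 7\right)^{2} = 7 \left(\frac{0 + 1}{-4 + 1} - 7\right)^{2} = 7 \left(\frac{1}{-3} \cdot 1 - 7\right)^{2} = 7 \left(\left(- \frac{1}{3}\right) 1 - 7\right)^{2} = 7 \left(- \frac{1}{3} - 7\right)^{2} = 7 \left(- \frac{22}{3}\right)^{2} = 7 \cdot \frac{484}{9} = \frac{3388}{9}$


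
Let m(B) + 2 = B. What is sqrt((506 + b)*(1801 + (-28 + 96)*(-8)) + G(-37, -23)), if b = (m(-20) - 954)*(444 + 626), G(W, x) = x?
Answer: I*sqrt(1312074221) ≈ 36223.0*I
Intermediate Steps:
m(B) = -2 + B
b = -1044320 (b = ((-2 - 20) - 954)*(444 + 626) = (-22 - 954)*1070 = -976*1070 = -1044320)
sqrt((506 + b)*(1801 + (-28 + 96)*(-8)) + G(-37, -23)) = sqrt((506 - 1044320)*(1801 + (-28 + 96)*(-8)) - 23) = sqrt(-1043814*(1801 + 68*(-8)) - 23) = sqrt(-1043814*(1801 - 544) - 23) = sqrt(-1043814*1257 - 23) = sqrt(-1312074198 - 23) = sqrt(-1312074221) = I*sqrt(1312074221)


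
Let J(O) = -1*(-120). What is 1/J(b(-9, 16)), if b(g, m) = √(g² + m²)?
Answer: 1/120 ≈ 0.0083333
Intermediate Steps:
J(O) = 120
1/J(b(-9, 16)) = 1/120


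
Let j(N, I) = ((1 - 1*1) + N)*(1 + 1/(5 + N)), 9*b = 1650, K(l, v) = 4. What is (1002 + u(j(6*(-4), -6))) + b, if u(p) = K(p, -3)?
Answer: 3568/3 ≈ 1189.3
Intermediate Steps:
b = 550/3 (b = (⅑)*1650 = 550/3 ≈ 183.33)
j(N, I) = N*(1 + 1/(5 + N)) (j(N, I) = ((1 - 1) + N)*(1 + 1/(5 + N)) = (0 + N)*(1 + 1/(5 + N)) = N*(1 + 1/(5 + N)))
u(p) = 4
(1002 + u(j(6*(-4), -6))) + b = (1002 + 4) + 550/3 = 1006 + 550/3 = 3568/3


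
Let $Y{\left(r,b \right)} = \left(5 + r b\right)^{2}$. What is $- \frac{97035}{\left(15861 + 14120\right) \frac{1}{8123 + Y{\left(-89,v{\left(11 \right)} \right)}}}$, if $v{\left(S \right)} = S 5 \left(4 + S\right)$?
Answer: $- \frac{523067606389305}{29981} \approx -1.7447 \cdot 10^{10}$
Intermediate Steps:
$v{\left(S \right)} = 5 S \left(4 + S\right)$
$Y{\left(r,b \right)} = \left(5 + b r\right)^{2}$
$- \frac{97035}{\left(15861 + 14120\right) \frac{1}{8123 + Y{\left(-89,v{\left(11 \right)} \right)}}} = - \frac{97035}{\left(15861 + 14120\right) \frac{1}{8123 + \left(5 + 5 \cdot 11 \left(4 + 11\right) \left(-89\right)\right)^{2}}} = - \frac{97035}{29981 \frac{1}{8123 + \left(5 + 5 \cdot 11 \cdot 15 \left(-89\right)\right)^{2}}} = - \frac{97035}{29981 \frac{1}{8123 + \left(5 + 825 \left(-89\right)\right)^{2}}} = - \frac{97035}{29981 \frac{1}{8123 + \left(5 - 73425\right)^{2}}} = - \frac{97035}{29981 \frac{1}{8123 + \left(-73420\right)^{2}}} = - \frac{97035}{29981 \frac{1}{8123 + 5390496400}} = - \frac{97035}{29981 \cdot \frac{1}{5390504523}} = - \frac{97035}{\frac{29981}{5390504523}} = \left(-97035\right) \frac{5390504523}{29981} = - \frac{523067606389305}{29981}$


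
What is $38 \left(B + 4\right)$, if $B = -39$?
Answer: $-1330$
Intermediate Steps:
$38 \left(B + 4\right) = 38 \left(-39 + 4\right) = 38 \left(-35\right) = -1330$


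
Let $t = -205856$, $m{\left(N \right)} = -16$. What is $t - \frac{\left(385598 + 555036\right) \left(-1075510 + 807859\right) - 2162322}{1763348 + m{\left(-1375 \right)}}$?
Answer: $- \frac{27807169784}{440833} \approx -63079.0$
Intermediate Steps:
$t - \frac{\left(385598 + 555036\right) \left(-1075510 + 807859\right) - 2162322}{1763348 + m{\left(-1375 \right)}} = -205856 - \frac{\left(385598 + 555036\right) \left(-1075510 + 807859\right) - 2162322}{1763348 - 16} = -205856 - \frac{940634 \left(-267651\right) - 2162322}{1763332} = -205856 - \left(-251761630734 - 2162322\right) \frac{1}{1763332} = -205856 - \left(-251763793056\right) \frac{1}{1763332} = -205856 - - \frac{62940948264}{440833} = -205856 + \frac{62940948264}{440833} = - \frac{27807169784}{440833}$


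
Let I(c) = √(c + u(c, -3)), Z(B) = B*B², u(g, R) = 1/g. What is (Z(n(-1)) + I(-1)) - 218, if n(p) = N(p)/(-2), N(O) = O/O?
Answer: -1745/8 + I*√2 ≈ -218.13 + 1.4142*I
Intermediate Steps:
N(O) = 1
n(p) = -½ (n(p) = 1/(-2) = 1*(-½) = -½)
Z(B) = B³
I(c) = √(c + 1/c)
(Z(n(-1)) + I(-1)) - 218 = ((-½)³ + √(-1 + 1/(-1))) - 218 = (-⅛ + √(-1 - 1)) - 218 = (-⅛ + √(-2)) - 218 = (-⅛ + I*√2) - 218 = -1745/8 + I*√2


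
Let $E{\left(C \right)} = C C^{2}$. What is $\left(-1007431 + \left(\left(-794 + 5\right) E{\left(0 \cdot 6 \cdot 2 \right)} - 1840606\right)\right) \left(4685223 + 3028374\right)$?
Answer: $-21968609659089$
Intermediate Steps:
$E{\left(C \right)} = C^{3}$
$\left(-1007431 + \left(\left(-794 + 5\right) E{\left(0 \cdot 6 \cdot 2 \right)} - 1840606\right)\right) \left(4685223 + 3028374\right) = \left(-1007431 - \left(1840606 - \left(-794 + 5\right) \left(0 \cdot 6 \cdot 2\right)^{3}\right)\right) \left(4685223 + 3028374\right) = \left(-1007431 - \left(1840606 + 789 \left(0 \cdot 2\right)^{3}\right)\right) 7713597 = \left(-1007431 - \left(1840606 + 789 \cdot 0^{3}\right)\right) 7713597 = \left(-1007431 - 1840606\right) 7713597 = \left(-2848037\right) 7713597 = -21968609659089$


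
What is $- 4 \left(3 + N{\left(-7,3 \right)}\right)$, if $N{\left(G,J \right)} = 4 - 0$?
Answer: $-28$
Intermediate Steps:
$N{\left(G,J \right)} = 4$ ($N{\left(G,J \right)} = 4 + 0 = 4$)
$- 4 \left(3 + N{\left(-7,3 \right)}\right) = - 4 \left(3 + 4\right) = \left(-4\right) 7 = -28$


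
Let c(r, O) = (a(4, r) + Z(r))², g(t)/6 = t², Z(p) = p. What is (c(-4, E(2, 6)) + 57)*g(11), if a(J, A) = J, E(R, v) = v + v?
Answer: 41382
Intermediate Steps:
E(R, v) = 2*v
g(t) = 6*t²
c(r, O) = (4 + r)²
(c(-4, E(2, 6)) + 57)*g(11) = ((4 - 4)² + 57)*(6*11²) = (0² + 57)*(6*121) = (0 + 57)*726 = 57*726 = 41382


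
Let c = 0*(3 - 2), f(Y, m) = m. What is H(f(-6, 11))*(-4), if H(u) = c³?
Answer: 0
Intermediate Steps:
c = 0 (c = 0*1 = 0)
H(u) = 0 (H(u) = 0³ = 0)
H(f(-6, 11))*(-4) = 0*(-4) = 0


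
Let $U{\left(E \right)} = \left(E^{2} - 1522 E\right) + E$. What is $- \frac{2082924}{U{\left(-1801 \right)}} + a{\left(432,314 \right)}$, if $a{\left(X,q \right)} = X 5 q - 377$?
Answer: $\frac{2027799686381}{2991461} \approx 6.7786 \cdot 10^{5}$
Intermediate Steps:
$U{\left(E \right)} = E^{2} - 1521 E$
$a{\left(X,q \right)} = -377 + 5 X q$ ($a{\left(X,q \right)} = 5 X q - 377 = -377 + 5 X q$)
$- \frac{2082924}{U{\left(-1801 \right)}} + a{\left(432,314 \right)} = - \frac{2082924}{\left(-1801\right) \left(-1521 - 1801\right)} - \left(377 - 678240\right) = - \frac{2082924}{\left(-1801\right) \left(-3322\right)} + \left(-377 + 678240\right) = - \frac{2082924}{5982922} + 677863 = \left(-2082924\right) \frac{1}{5982922} + 677863 = - \frac{1041462}{2991461} + 677863 = \frac{2027799686381}{2991461}$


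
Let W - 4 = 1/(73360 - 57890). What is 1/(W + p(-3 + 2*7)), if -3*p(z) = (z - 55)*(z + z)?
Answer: 46410/15160603 ≈ 0.0030612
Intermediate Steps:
p(z) = -2*z*(-55 + z)/3 (p(z) = -(z - 55)*(z + z)/3 = -(-55 + z)*2*z/3 = -2*z*(-55 + z)/3)
W = 61881/15470 (W = 4 + 1/(73360 - 57890) = 4 + 1/15470 = 61881/15470 ≈ 4.0001)
1/(W + p(-3 + 2*7)) = 1/(61881/15470 + 2*(-3 + 2*7)*(55 - (-3 + 2*7))/3) = 1/(61881/15470 + 2*(-3 + 14)*(55 - (-3 + 14))/3) = 1/(61881/15470 + (2/3)*11*(55 - 1*11)) = 1/(61881/15470 + (2/3)*11*(55 - 11)) = 1/(61881/15470 + (2/3)*11*44) = 1/(61881/15470 + 968/3) = 1/(15160603/46410) = 46410/15160603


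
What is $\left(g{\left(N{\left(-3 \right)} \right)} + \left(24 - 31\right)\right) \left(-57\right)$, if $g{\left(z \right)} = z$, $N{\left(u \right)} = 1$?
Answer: $342$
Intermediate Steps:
$\left(g{\left(N{\left(-3 \right)} \right)} + \left(24 - 31\right)\right) \left(-57\right) = \left(1 + \left(24 - 31\right)\right) \left(-57\right) = \left(1 - 7\right) \left(-57\right) = \left(-6\right) \left(-57\right) = 342$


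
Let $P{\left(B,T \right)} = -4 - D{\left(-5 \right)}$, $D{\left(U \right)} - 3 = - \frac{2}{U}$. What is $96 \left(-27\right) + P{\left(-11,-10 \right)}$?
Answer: $- \frac{12997}{5} \approx -2599.4$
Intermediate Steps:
$D{\left(U \right)} = 3 - \frac{2}{U}$
$P{\left(B,T \right)} = - \frac{37}{5}$ ($P{\left(B,T \right)} = -4 - \left(3 - \frac{2}{-5}\right) = -4 - \left(3 - - \frac{2}{5}\right) = -4 - \left(3 + \frac{2}{5}\right) = -4 - \frac{17}{5} = - \frac{37}{5}$)
$96 \left(-27\right) + P{\left(-11,-10 \right)} = 96 \left(-27\right) - \frac{37}{5} = -2592 - \frac{37}{5} = - \frac{12997}{5}$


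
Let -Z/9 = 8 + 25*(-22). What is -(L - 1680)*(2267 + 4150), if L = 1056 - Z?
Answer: 35306334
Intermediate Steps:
Z = 4878 (Z = -9*(8 + 25*(-22)) = -9*(8 - 550) = -9*(-542) = 4878)
L = -3822 (L = 1056 - 1*4878 = 1056 - 4878 = -3822)
-(L - 1680)*(2267 + 4150) = -(-3822 - 1680)*(2267 + 4150) = -(-5502)*6417 = -1*(-35306334) = 35306334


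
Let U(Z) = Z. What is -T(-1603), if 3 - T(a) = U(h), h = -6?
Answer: -9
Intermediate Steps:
T(a) = 9 (T(a) = 3 - 1*(-6) = 3 + 6 = 9)
-T(-1603) = -1*9 = -9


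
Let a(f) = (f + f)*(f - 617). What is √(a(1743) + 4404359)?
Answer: √8329595 ≈ 2886.1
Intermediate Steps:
a(f) = 2*f*(-617 + f) (a(f) = (2*f)*(-617 + f) = 2*f*(-617 + f))
√(a(1743) + 4404359) = √(2*1743*(-617 + 1743) + 4404359) = √(2*1743*1126 + 4404359) = √(3925236 + 4404359) = √8329595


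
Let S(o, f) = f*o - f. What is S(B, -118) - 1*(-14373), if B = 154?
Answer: -3681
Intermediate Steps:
S(o, f) = -f + f*o
S(B, -118) - 1*(-14373) = -118*(-1 + 154) - 1*(-14373) = -118*153 + 14373 = -18054 + 14373 = -3681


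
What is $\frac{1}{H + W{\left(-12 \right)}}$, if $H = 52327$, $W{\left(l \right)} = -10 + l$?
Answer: $\frac{1}{52305} \approx 1.9119 \cdot 10^{-5}$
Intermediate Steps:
$\frac{1}{H + W{\left(-12 \right)}} = \frac{1}{52327 - 22} = \frac{1}{52305}$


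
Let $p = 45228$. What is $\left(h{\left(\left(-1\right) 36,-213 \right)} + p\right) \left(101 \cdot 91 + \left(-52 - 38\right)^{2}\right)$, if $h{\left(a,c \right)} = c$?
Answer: $778354365$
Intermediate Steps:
$\left(h{\left(\left(-1\right) 36,-213 \right)} + p\right) \left(101 \cdot 91 + \left(-52 - 38\right)^{2}\right) = \left(-213 + 45228\right) \left(101 \cdot 91 + \left(-52 - 38\right)^{2}\right) = 45015 \left(9191 + \left(-90\right)^{2}\right) = 45015 \left(9191 + 8100\right) = 45015 \cdot 17291 = 778354365$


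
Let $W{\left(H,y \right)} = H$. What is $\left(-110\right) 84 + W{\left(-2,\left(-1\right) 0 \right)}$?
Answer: $-9242$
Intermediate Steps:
$\left(-110\right) 84 + W{\left(-2,\left(-1\right) 0 \right)} = \left(-110\right) 84 - 2 = -9240 - 2 = -9242$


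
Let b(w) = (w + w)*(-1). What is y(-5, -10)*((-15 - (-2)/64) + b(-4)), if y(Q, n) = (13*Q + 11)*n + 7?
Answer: -121981/32 ≈ -3811.9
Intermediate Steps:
y(Q, n) = 7 + n*(11 + 13*Q) (y(Q, n) = (11 + 13*Q)*n + 7 = n*(11 + 13*Q) + 7 = 7 + n*(11 + 13*Q))
b(w) = -2*w (b(w) = (2*w)*(-1) = -2*w)
y(-5, -10)*((-15 - (-2)/64) + b(-4)) = (7 + 11*(-10) + 13*(-5)*(-10))*((-15 - (-2)/64) - 2*(-4)) = (7 - 110 + 650)*((-15 - (-2)/64) + 8) = 547*((-15 - 1*(-1/32)) + 8) = 547*((-15 + 1/32) + 8) = 547*(-479/32 + 8) = 547*(-223/32) = -121981/32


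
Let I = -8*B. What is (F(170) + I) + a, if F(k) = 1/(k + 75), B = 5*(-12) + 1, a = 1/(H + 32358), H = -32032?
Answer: 37699211/79870 ≈ 472.01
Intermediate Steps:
a = 1/326 (a = 1/(-32032 + 32358) = 1/326 ≈ 0.0030675)
B = -59 (B = -60 + 1 = -59)
F(k) = 1/(75 + k)
I = 472 (I = -8*(-59) = 472)
(F(170) + I) + a = (1/(75 + 170) + 472) + 1/326 = (1/245 + 472) + 1/326 = 115641/245 + 1/326 = 37699211/79870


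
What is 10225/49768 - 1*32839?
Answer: -1634321127/49768 ≈ -32839.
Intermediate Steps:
10225/49768 - 1*32839 = 10225*(1/49768) - 32839 = 10225/49768 - 32839 = -1634321127/49768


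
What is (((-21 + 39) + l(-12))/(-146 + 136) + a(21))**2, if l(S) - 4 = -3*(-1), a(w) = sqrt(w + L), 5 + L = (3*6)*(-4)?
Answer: (-5 + 4*I*sqrt(14))**2/4 ≈ -49.75 - 37.417*I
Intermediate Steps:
L = -77 (L = -5 + (3*6)*(-4) = -5 + 18*(-4) = -5 - 72 = -77)
a(w) = sqrt(-77 + w) (a(w) = sqrt(w - 77) = sqrt(-77 + w))
l(S) = 7 (l(S) = 4 - 3*(-1) = 4 + 3 = 7)
(((-21 + 39) + l(-12))/(-146 + 136) + a(21))**2 = (((-21 + 39) + 7)/(-146 + 136) + sqrt(-77 + 21))**2 = ((18 + 7)/(-10) + sqrt(-56))**2 = (25*(-1/10) + 2*I*sqrt(14))**2 = (-5/2 + 2*I*sqrt(14))**2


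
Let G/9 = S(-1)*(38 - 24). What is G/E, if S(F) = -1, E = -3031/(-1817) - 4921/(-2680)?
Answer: -29217360/812597 ≈ -35.956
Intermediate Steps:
E = 17064537/4869560 (E = -3031*(-1/1817) - 4921*(-1/2680) = 3031/1817 + 4921/2680 = 17064537/4869560 ≈ 3.5043)
G = -126 (G = 9*(-(38 - 24)) = 9*(-1*14) = 9*(-14) = -126)
G/E = -126/17064537/4869560 = -126*4869560/17064537 = -29217360/812597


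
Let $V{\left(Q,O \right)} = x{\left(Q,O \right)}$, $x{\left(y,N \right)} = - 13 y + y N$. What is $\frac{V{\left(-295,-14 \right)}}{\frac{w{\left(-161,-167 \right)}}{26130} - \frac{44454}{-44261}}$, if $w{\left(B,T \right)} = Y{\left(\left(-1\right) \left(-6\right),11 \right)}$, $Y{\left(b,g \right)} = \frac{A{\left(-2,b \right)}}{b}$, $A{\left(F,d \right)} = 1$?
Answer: $\frac{55271043254700}{6969542381} \approx 7930.4$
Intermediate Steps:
$x{\left(y,N \right)} = - 13 y + N y$
$Y{\left(b,g \right)} = \frac{1}{b}$ ($Y{\left(b,g \right)} = 1 \frac{1}{b} = \frac{1}{b}$)
$w{\left(B,T \right)} = \frac{1}{6}$ ($w{\left(B,T \right)} = \frac{1}{\left(-1\right) \left(-6\right)} = \frac{1}{6}$)
$V{\left(Q,O \right)} = Q \left(-13 + O\right)$
$\frac{V{\left(-295,-14 \right)}}{\frac{w{\left(-161,-167 \right)}}{26130} - \frac{44454}{-44261}} = \frac{\left(-295\right) \left(-13 - 14\right)}{\frac{1}{6 \cdot 26130} - \frac{44454}{-44261}} = \frac{\left(-295\right) \left(-27\right)}{\frac{1}{6} \cdot \frac{1}{26130} - - \frac{44454}{44261}} = \frac{7965}{\frac{1}{156780} + \frac{44454}{44261}} = \frac{7965}{\frac{6969542381}{6939239580}} = 7965 \cdot \frac{6939239580}{6969542381} = \frac{55271043254700}{6969542381}$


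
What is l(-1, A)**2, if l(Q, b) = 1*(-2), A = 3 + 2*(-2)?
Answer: 4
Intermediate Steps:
A = -1 (A = 3 - 4 = -1)
l(Q, b) = -2
l(-1, A)**2 = (-2)**2 = 4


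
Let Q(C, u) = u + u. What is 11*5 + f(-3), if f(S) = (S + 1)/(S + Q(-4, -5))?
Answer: 717/13 ≈ 55.154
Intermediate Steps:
Q(C, u) = 2*u
f(S) = (1 + S)/(-10 + S) (f(S) = (S + 1)/(S + 2*(-5)) = (1 + S)/(S - 10) = (1 + S)/(-10 + S))
11*5 + f(-3) = 11*5 + (1 - 3)/(-10 - 3) = 55 - 2/(-13) = 55 - 1/13*(-2) = 55 + 2/13 = 717/13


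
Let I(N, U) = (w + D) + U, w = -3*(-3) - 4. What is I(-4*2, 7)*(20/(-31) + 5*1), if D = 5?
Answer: 2295/31 ≈ 74.032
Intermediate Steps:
w = 5 (w = 9 - 4 = 5)
I(N, U) = 10 + U (I(N, U) = (5 + 5) + U = 10 + U)
I(-4*2, 7)*(20/(-31) + 5*1) = (10 + 7)*(20/(-31) + 5*1) = 17*(20*(-1/31) + 5) = 17*(-20/31 + 5) = 17*(135/31) = 2295/31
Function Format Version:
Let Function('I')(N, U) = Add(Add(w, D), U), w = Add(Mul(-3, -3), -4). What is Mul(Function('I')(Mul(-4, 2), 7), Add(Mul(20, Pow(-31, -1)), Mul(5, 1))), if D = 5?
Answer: Rational(2295, 31) ≈ 74.032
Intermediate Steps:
w = 5 (w = Add(9, -4) = 5)
Function('I')(N, U) = Add(10, U) (Function('I')(N, U) = Add(Add(5, 5), U) = Add(10, U))
Mul(Function('I')(Mul(-4, 2), 7), Add(Mul(20, Pow(-31, -1)), Mul(5, 1))) = Mul(Add(10, 7), Add(Mul(20, Pow(-31, -1)), Mul(5, 1))) = Mul(17, Add(Mul(20, Rational(-1, 31)), 5)) = Mul(17, Add(Rational(-20, 31), 5)) = Mul(17, Rational(135, 31)) = Rational(2295, 31)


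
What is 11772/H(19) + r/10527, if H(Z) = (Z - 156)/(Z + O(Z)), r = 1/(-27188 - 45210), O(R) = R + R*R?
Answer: -3579763544707025/104412323202 ≈ -34285.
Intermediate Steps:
O(R) = R + R²
r = -1/72398 (r = 1/(-72398) = -1/72398 ≈ -1.3813e-5)
H(Z) = (-156 + Z)/(Z + Z*(1 + Z)) (H(Z) = (Z - 156)/(Z + Z*(1 + Z)) = (-156 + Z)/(Z + Z*(1 + Z)))
11772/H(19) + r/10527 = 11772/(((-156 + 19)/(19*(2 + 19)))) - 1/72398/10527 = 11772/(((1/19)*(-137)/21)) - 1/72398*1/10527 = 11772/(((1/19)*(1/21)*(-137))) - 1/762133746 = 11772/(-137/399) - 1/762133746 = 11772*(-399/137) - 1/762133746 = -4697028/137 - 1/762133746 = -3579763544707025/104412323202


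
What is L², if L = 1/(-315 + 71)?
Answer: 1/59536 ≈ 1.6797e-5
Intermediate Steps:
L = -1/244 (L = 1/(-244) = -1/244 ≈ -0.0040984)
L² = (-1/244)² = 1/59536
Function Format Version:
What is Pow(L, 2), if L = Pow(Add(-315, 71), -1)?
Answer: Rational(1, 59536) ≈ 1.6797e-5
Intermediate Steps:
L = Rational(-1, 244) (L = Pow(-244, -1) = Rational(-1, 244) ≈ -0.0040984)
Pow(L, 2) = Pow(Rational(-1, 244), 2) = Rational(1, 59536)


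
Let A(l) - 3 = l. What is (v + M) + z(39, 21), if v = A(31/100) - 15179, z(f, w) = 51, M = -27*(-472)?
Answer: -238069/100 ≈ -2380.7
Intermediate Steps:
M = 12744
A(l) = 3 + l
v = -1517569/100 (v = (3 + 31/100) - 15179 = 331/100 - 15179 = -1517569/100 ≈ -15176.)
(v + M) + z(39, 21) = (-1517569/100 + 12744) + 51 = -243169/100 + 51 = -238069/100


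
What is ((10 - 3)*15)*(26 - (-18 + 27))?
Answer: 1785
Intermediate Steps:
((10 - 3)*15)*(26 - (-18 + 27)) = (7*15)*(26 - 1*9) = 105*(26 - 9) = 105*17 = 1785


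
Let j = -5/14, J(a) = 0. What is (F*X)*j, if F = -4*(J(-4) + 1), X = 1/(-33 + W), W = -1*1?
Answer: -5/119 ≈ -0.042017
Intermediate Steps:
W = -1
j = -5/14 (j = -5*1/14 = -5/14 ≈ -0.35714)
X = -1/34 (X = 1/(-33 - 1) = 1/(-34) = -1/34 ≈ -0.029412)
F = -4 (F = -4*(0 + 1) = -4*1 = -4)
(F*X)*j = -4*(-1/34)*(-5/14) = (2/17)*(-5/14) = -5/119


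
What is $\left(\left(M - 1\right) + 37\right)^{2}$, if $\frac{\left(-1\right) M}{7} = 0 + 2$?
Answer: $484$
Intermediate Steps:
$M = -14$ ($M = - 7 \left(0 + 2\right) = \left(-7\right) 2 = -14$)
$\left(\left(M - 1\right) + 37\right)^{2} = \left(\left(-14 - 1\right) + 37\right)^{2} = \left(-15 + 37\right)^{2} = 22^{2} = 484$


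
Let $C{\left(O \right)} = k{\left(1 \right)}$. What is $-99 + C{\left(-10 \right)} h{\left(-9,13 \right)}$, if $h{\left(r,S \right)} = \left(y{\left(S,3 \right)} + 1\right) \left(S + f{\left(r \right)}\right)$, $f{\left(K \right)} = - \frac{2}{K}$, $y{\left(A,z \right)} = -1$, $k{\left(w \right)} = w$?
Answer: $-99$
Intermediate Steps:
$C{\left(O \right)} = 1$
$h{\left(r,S \right)} = 0$ ($h{\left(r,S \right)} = \left(-1 + 1\right) \left(S - \frac{2}{r}\right) = 0 \left(S - \frac{2}{r}\right) = 0$)
$-99 + C{\left(-10 \right)} h{\left(-9,13 \right)} = -99 + 1 \cdot 0 = -99 + 0 = -99$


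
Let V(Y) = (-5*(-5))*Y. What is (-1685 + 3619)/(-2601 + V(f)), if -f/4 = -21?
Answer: -1934/501 ≈ -3.8603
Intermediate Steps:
f = 84 (f = -4*(-21) = 84)
V(Y) = 25*Y
(-1685 + 3619)/(-2601 + V(f)) = (-1685 + 3619)/(-2601 + 25*84) = 1934/(-2601 + 2100) = 1934/(-501) = 1934*(-1/501) = -1934/501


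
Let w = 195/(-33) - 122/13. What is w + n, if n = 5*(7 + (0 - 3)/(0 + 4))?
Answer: 9127/572 ≈ 15.956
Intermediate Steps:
w = -2187/143 (w = 195*(-1/33) - 122*1/13 = -65/11 - 122/13 = -2187/143 ≈ -15.294)
n = 125/4 (n = 5*(7 - 3/4) = 5*(25/4) = 125/4 ≈ 31.250)
w + n = -2187/143 + 125/4 = 9127/572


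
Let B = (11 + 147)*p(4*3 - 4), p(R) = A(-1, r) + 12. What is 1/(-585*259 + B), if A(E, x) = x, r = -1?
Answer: -1/149777 ≈ -6.6766e-6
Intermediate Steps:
p(R) = 11 (p(R) = -1 + 12 = 11)
B = 1738 (B = (11 + 147)*11 = 158*11 = 1738)
1/(-585*259 + B) = 1/(-585*259 + 1738) = 1/(-151515 + 1738) = 1/(-149777) = -1/149777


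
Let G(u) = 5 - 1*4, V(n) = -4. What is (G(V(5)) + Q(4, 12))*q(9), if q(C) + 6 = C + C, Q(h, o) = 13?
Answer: 168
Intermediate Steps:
G(u) = 1 (G(u) = 5 - 4 = 1)
q(C) = -6 + 2*C (q(C) = -6 + (C + C) = -6 + 2*C)
(G(V(5)) + Q(4, 12))*q(9) = (1 + 13)*(-6 + 2*9) = 14*(-6 + 18) = 14*12 = 168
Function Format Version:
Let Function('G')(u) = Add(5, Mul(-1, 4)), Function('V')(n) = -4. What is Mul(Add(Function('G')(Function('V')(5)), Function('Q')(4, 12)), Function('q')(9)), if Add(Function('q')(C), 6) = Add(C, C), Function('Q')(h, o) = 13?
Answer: 168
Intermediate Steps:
Function('G')(u) = 1 (Function('G')(u) = Add(5, -4) = 1)
Function('q')(C) = Add(-6, Mul(2, C)) (Function('q')(C) = Add(-6, Add(C, C)) = Add(-6, Mul(2, C)))
Mul(Add(Function('G')(Function('V')(5)), Function('Q')(4, 12)), Function('q')(9)) = Mul(Add(1, 13), Add(-6, Mul(2, 9))) = Mul(14, Add(-6, 18)) = Mul(14, 12) = 168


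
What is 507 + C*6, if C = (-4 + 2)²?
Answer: 531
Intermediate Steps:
C = 4 (C = (-2)² = 4)
507 + C*6 = 507 + 4*6 = 507 + 24 = 531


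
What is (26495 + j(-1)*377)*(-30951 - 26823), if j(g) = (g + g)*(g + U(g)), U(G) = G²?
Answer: -1530722130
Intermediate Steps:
j(g) = 2*g*(g + g²) (j(g) = (g + g)*(g + g²) = (2*g)*(g + g²) = 2*g*(g + g²))
(26495 + j(-1)*377)*(-30951 - 26823) = (26495 + (2*(-1)²*(1 - 1))*377)*(-30951 - 26823) = (26495 + (2*1*0)*377)*(-57774) = (26495 + 0*377)*(-57774) = (26495 + 0)*(-57774) = 26495*(-57774) = -1530722130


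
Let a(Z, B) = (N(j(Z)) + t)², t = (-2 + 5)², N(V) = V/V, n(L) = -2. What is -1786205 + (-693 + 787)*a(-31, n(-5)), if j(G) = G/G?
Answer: -1776805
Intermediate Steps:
j(G) = 1
N(V) = 1
t = 9 (t = 3² = 9)
a(Z, B) = 100 (a(Z, B) = (1 + 9)² = 10² = 100)
-1786205 + (-693 + 787)*a(-31, n(-5)) = -1786205 + (-693 + 787)*100 = -1786205 + 94*100 = -1786205 + 9400 = -1776805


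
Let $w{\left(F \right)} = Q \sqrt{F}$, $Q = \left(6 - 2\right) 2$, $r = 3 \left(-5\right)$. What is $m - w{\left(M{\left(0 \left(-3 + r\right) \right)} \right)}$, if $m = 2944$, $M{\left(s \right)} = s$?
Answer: $2944$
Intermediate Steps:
$r = -15$
$Q = 8$ ($Q = 4 \cdot 2 = 8$)
$w{\left(F \right)} = 8 \sqrt{F}$
$m - w{\left(M{\left(0 \left(-3 + r\right) \right)} \right)} = 2944 - 8 \sqrt{0 \left(-3 - 15\right)} = 2944 - 8 \sqrt{0 \left(-18\right)} = 2944 - 8 \sqrt{0} = 2944 - 8 \cdot 0 = 2944 - 0 = 2944 + 0 = 2944$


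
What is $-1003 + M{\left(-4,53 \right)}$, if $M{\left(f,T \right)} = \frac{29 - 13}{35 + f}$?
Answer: $- \frac{31077}{31} \approx -1002.5$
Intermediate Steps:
$M{\left(f,T \right)} = \frac{16}{35 + f}$
$-1003 + M{\left(-4,53 \right)} = -1003 + \frac{16}{35 - 4} = -1003 + \frac{16}{31} = - \frac{31077}{31}$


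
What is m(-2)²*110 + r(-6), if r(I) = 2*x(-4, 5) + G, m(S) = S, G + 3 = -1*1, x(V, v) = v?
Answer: 446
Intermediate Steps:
G = -4 (G = -3 - 1*1 = -3 - 1 = -4)
r(I) = 6 (r(I) = 2*5 - 4 = 10 - 4 = 6)
m(-2)²*110 + r(-6) = (-2)²*110 + 6 = 4*110 + 6 = 440 + 6 = 446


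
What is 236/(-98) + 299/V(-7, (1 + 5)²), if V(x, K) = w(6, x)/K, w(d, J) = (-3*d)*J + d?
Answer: 42655/539 ≈ 79.137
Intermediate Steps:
w(d, J) = d - 3*J*d (w(d, J) = -3*J*d + d = d - 3*J*d)
V(x, K) = (6 - 18*x)/K (V(x, K) = (6*(1 - 3*x))/K = (6 - 18*x)/K)
236/(-98) + 299/V(-7, (1 + 5)²) = 236/(-98) + 299/((6*(1 - 3*(-7))/((1 + 5)²))) = 236*(-1/98) + 299/((6*(1 + 21)/(6²))) = -118/49 + 299/((6*22/36)) = -118/49 + 299/((6*(1/36)*22)) = -118/49 + 299/(11/3) = -118/49 + 299*(3/11) = -118/49 + 897/11 = 42655/539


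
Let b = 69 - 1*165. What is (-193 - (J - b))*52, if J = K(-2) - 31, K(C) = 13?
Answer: -14092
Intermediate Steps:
b = -96 (b = 69 - 165 = -96)
J = -18 (J = 13 - 31 = -18)
(-193 - (J - b))*52 = (-193 - (-18 - 1*(-96)))*52 = (-193 - (-18 + 96))*52 = (-193 - 1*78)*52 = (-193 - 78)*52 = -271*52 = -14092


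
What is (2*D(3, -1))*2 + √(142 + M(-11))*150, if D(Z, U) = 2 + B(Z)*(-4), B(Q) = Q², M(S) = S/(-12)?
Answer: -136 + 175*√105 ≈ 1657.2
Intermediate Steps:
M(S) = -S/12 (M(S) = S*(-1/12) = -S/12)
D(Z, U) = 2 - 4*Z² (D(Z, U) = 2 + Z²*(-4) = 2 - 4*Z²)
(2*D(3, -1))*2 + √(142 + M(-11))*150 = (2*(2 - 4*3²))*2 + √(142 - 1/12*(-11))*150 = (2*(2 - 4*9))*2 + √(142 + 11/12)*150 = (2*(2 - 36))*2 + √(1715/12)*150 = (2*(-34))*2 + (7*√105/6)*150 = -68*2 + 175*√105 = -136 + 175*√105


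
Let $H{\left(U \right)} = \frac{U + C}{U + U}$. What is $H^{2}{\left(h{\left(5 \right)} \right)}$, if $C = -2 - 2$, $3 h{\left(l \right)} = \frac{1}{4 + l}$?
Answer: $\frac{11449}{4} \approx 2862.3$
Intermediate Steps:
$h{\left(l \right)} = \frac{1}{3 \left(4 + l\right)}$
$C = -4$ ($C = -2 - 2 = -4$)
$H{\left(U \right)} = \frac{-4 + U}{2 U}$ ($H{\left(U \right)} = \frac{U - 4}{U + U} = \frac{-4 + U}{2 U}$)
$H^{2}{\left(h{\left(5 \right)} \right)} = \left(\frac{-4 + \frac{1}{3 \left(4 + 5\right)}}{2 \frac{1}{3 \left(4 + 5\right)}}\right)^{2} = \left(\frac{-4 + \frac{1}{3 \cdot 9}}{2 \frac{1}{3 \cdot 9}}\right)^{2} = \left(\frac{-4 + \frac{1}{3} \cdot \frac{1}{9}}{2 \cdot \frac{1}{3} \cdot \frac{1}{9}}\right)^{2} = \left(\frac{\frac{1}{\frac{1}{27}} \left(-4 + \frac{1}{27}\right)}{2}\right)^{2} = \left(\frac{1}{2} \cdot 27 \left(- \frac{107}{27}\right)\right)^{2} = \left(- \frac{107}{2}\right)^{2} = \frac{11449}{4}$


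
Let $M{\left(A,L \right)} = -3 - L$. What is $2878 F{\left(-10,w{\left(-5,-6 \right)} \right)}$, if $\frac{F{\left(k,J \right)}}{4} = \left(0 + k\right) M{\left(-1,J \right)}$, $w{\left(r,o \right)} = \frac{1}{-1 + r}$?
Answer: $\frac{978520}{3} \approx 3.2617 \cdot 10^{5}$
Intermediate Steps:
$F{\left(k,J \right)} = 4 k \left(-3 - J\right)$ ($F{\left(k,J \right)} = 4 \left(0 + k\right) \left(-3 - J\right) = 4 k \left(-3 - J\right)$)
$2878 F{\left(-10,w{\left(-5,-6 \right)} \right)} = 2878 \left(\left(-4\right) \left(-10\right) \left(3 + \frac{1}{-1 - 5}\right)\right) = 2878 \left(\left(-4\right) \left(-10\right) \left(3 + \frac{1}{-6}\right)\right) = 2878 \left(\left(-4\right) \left(-10\right) \left(3 - \frac{1}{6}\right)\right) = 2878 \left(\left(-4\right) \left(-10\right) \frac{17}{6}\right) = 2878 \cdot \frac{340}{3} = \frac{978520}{3}$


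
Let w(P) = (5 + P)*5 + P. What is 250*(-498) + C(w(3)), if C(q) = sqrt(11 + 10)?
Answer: -124500 + sqrt(21) ≈ -1.2450e+5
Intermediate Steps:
w(P) = 25 + 6*P (w(P) = (25 + 5*P) + P = 25 + 6*P)
C(q) = sqrt(21)
250*(-498) + C(w(3)) = 250*(-498) + sqrt(21) = -124500 + sqrt(21)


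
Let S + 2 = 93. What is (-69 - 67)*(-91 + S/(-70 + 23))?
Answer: 594048/47 ≈ 12639.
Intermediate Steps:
S = 91 (S = -2 + 93 = 91)
(-69 - 67)*(-91 + S/(-70 + 23)) = (-69 - 67)*(-91 + 91/(-70 + 23)) = -136*(-91 + 91/(-47)) = -136*(-91 + 91*(-1/47)) = -136*(-91 - 91/47) = -136*(-4368/47) = 594048/47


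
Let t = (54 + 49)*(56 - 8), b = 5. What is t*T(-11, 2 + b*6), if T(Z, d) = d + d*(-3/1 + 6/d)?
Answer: -286752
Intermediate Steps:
t = 4944 (t = 103*48 = 4944)
T(Z, d) = d + d*(-3 + 6/d) (T(Z, d) = d + d*(-3*1 + 6/d) = d + d*(-3 + 6/d))
t*T(-11, 2 + b*6) = 4944*(6 - 2*(2 + 5*6)) = 4944*(6 - 2*(2 + 30)) = 4944*(6 - 2*32) = 4944*(6 - 64) = 4944*(-58) = -286752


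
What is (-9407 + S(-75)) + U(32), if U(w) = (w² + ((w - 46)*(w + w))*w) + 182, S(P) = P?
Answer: -36948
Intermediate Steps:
U(w) = 182 + w² + 2*w²*(-46 + w) (U(w) = (w² + ((-46 + w)*(2*w))*w) + 182 = (w² + (2*w*(-46 + w))*w) + 182 = (w² + 2*w²*(-46 + w)) + 182 = 182 + w² + 2*w²*(-46 + w))
(-9407 + S(-75)) + U(32) = (-9407 - 75) + (182 - 91*32² + 2*32³) = -9482 + (182 - 91*1024 + 2*32768) = -9482 + (182 - 93184 + 65536) = -9482 - 27466 = -36948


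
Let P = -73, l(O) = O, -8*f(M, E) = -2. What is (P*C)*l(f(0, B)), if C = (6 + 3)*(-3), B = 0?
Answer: 1971/4 ≈ 492.75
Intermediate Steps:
f(M, E) = 1/4 (f(M, E) = -1/8*(-2) = 1/4)
C = -27 (C = 9*(-3) = -27)
(P*C)*l(f(0, B)) = -73*(-27)*(1/4) = 1971*(1/4) = 1971/4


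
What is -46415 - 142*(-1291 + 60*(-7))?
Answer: 196547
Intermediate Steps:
-46415 - 142*(-1291 + 60*(-7)) = -46415 - 142*(-1291 - 420) = -46415 - 142*(-1711) = -46415 + 242962 = 196547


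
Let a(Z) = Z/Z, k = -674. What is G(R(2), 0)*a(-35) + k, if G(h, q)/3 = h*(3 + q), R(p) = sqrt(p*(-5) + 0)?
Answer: -674 + 9*I*sqrt(10) ≈ -674.0 + 28.461*I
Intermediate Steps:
a(Z) = 1
R(p) = sqrt(5)*sqrt(-p) (R(p) = sqrt(-5*p + 0) = sqrt(-5*p) = sqrt(5)*sqrt(-p))
G(h, q) = 3*h*(3 + q) (G(h, q) = 3*(h*(3 + q)) = 3*h*(3 + q))
G(R(2), 0)*a(-35) + k = (3*(sqrt(5)*sqrt(-1*2))*(3 + 0))*1 - 674 = (3*(sqrt(5)*sqrt(-2))*3)*1 - 674 = (3*(sqrt(5)*(I*sqrt(2)))*3)*1 - 674 = (3*(I*sqrt(10))*3)*1 - 674 = (9*I*sqrt(10))*1 - 674 = 9*I*sqrt(10) - 674 = -674 + 9*I*sqrt(10)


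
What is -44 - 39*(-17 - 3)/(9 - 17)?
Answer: -283/2 ≈ -141.50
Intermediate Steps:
-44 - 39*(-17 - 3)/(9 - 17) = -44 - (-780)/(-8) = -44 - (-780)*(-1)/8 = -44 - 39*5/2 = -44 - 195/2 = -283/2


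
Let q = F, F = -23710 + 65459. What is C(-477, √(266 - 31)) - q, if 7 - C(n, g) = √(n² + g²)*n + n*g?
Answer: -41742 + 477*√235 + 954*√56941 ≈ 1.9322e+5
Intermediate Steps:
F = 41749
C(n, g) = 7 - g*n - n*√(g² + n²) (C(n, g) = 7 - (√(n² + g²)*n + n*g) = 7 - (√(g² + n²)*n + g*n) = 7 - (n*√(g² + n²) + g*n) = 7 - (g*n + n*√(g² + n²)) = 7 + (-g*n - n*√(g² + n²)) = 7 - g*n - n*√(g² + n²))
q = 41749
C(-477, √(266 - 31)) - q = (7 - 1*√(266 - 31)*(-477) - 1*(-477)*√((√(266 - 31))² + (-477)²)) - 1*41749 = (7 - 1*√235*(-477) - 1*(-477)*√((√235)² + 227529)) - 41749 = (7 + 477*√235 - 1*(-477)*√(235 + 227529)) - 41749 = (7 + 477*√235 - 1*(-477)*√227764) - 41749 = (7 + 477*√235 - 1*(-477)*2*√56941) - 41749 = (7 + 477*√235 + 954*√56941) - 41749 = -41742 + 477*√235 + 954*√56941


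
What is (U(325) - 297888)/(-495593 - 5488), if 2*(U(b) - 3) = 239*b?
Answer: 518095/1002162 ≈ 0.51698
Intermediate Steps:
U(b) = 3 + 239*b/2 (U(b) = 3 + (239*b)/2 = 3 + 239*b/2)
(U(325) - 297888)/(-495593 - 5488) = ((3 + (239/2)*325) - 297888)/(-495593 - 5488) = ((3 + 77675/2) - 297888)/(-501081) = (77681/2 - 297888)*(-1/501081) = -518095/2*(-1/501081) = 518095/1002162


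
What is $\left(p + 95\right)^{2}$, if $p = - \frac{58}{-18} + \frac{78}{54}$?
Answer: $\frac{89401}{9} \approx 9933.4$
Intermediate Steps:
$p = \frac{14}{3}$ ($p = \left(-58\right) \left(- \frac{1}{18}\right) + 78 \cdot \frac{1}{54} = \frac{29}{9} + \frac{13}{9} = \frac{14}{3} \approx 4.6667$)
$\left(p + 95\right)^{2} = \left(\frac{14}{3} + 95\right)^{2} = \left(\frac{299}{3}\right)^{2} = \frac{89401}{9}$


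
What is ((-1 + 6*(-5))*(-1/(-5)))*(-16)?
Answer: 496/5 ≈ 99.200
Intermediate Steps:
((-1 + 6*(-5))*(-1/(-5)))*(-16) = ((-1 - 30)*(-1*(-⅕)))*(-16) = -31*⅕*(-16) = -31/5*(-16) = 496/5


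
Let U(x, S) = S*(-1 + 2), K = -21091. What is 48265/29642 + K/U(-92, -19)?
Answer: 626096457/563198 ≈ 1111.7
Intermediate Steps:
U(x, S) = S (U(x, S) = S*1 = S)
48265/29642 + K/U(-92, -19) = 48265/29642 - 21091/(-19) = 48265*(1/29642) - 21091*(-1/19) = 48265/29642 + 21091/19 = 626096457/563198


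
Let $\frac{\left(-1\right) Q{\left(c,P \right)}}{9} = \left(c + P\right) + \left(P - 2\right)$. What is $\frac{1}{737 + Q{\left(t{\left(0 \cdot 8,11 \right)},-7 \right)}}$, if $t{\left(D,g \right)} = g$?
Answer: $\frac{1}{782} \approx 0.0012788$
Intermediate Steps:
$Q{\left(c,P \right)} = 18 - 18 P - 9 c$ ($Q{\left(c,P \right)} = - 9 \left(\left(c + P\right) + \left(P - 2\right)\right) = - 9 \left(\left(P + c\right) + \left(P - 2\right)\right) = - 9 \left(\left(P + c\right) + \left(-2 + P\right)\right) = - 9 \left(-2 + c + 2 P\right) = 18 - 18 P - 9 c$)
$\frac{1}{737 + Q{\left(t{\left(0 \cdot 8,11 \right)},-7 \right)}} = \frac{1}{737 - -45} = \frac{1}{737 + \left(18 + 126 - 99\right)} = \frac{1}{737 + 45} = \frac{1}{782}$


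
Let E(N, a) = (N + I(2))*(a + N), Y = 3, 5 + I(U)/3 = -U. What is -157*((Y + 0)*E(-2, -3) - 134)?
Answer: -33127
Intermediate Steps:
I(U) = -15 - 3*U (I(U) = -15 + 3*(-U) = -15 - 3*U)
E(N, a) = (-21 + N)*(N + a) (E(N, a) = (N + (-15 - 3*2))*(a + N) = (N + (-15 - 6))*(N + a) = (N - 21)*(N + a) = (-21 + N)*(N + a))
-157*((Y + 0)*E(-2, -3) - 134) = -157*((3 + 0)*((-2)**2 - 21*(-2) - 21*(-3) - 2*(-3)) - 134) = -157*(3*(4 + 42 + 63 + 6) - 134) = -157*(3*115 - 134) = -157*(345 - 134) = -157*211 = -33127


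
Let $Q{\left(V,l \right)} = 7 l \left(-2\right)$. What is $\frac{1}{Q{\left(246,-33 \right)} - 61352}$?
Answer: $- \frac{1}{60890} \approx -1.6423 \cdot 10^{-5}$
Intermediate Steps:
$Q{\left(V,l \right)} = - 14 l$
$\frac{1}{Q{\left(246,-33 \right)} - 61352} = \frac{1}{\left(-14\right) \left(-33\right) - 61352} = \frac{1}{462 - 61352} = \frac{1}{-60890} = - \frac{1}{60890}$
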